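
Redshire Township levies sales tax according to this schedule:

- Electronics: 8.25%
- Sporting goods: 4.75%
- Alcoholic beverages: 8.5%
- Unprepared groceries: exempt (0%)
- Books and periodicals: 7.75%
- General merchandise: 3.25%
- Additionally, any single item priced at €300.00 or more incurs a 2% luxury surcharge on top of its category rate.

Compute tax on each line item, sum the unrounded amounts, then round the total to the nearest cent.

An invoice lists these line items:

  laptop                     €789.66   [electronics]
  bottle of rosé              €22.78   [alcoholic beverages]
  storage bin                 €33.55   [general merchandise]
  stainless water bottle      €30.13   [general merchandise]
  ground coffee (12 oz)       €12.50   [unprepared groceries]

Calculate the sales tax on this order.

Laptop €789.66: electronics → 8.25% + 2% surcharge = 10.25% → €80.94015
Bottle of rosé €22.78: alcoholic beverages → 8.5% → €1.9363
Storage bin €33.55: general merchandise → 3.25% → €1.090375
Stainless water bottle €30.13: general merchandise → 3.25% → €0.979225
Ground coffee (12 oz) €12.50: unprepared groceries → 0% → €0.00
Unrounded tax sum = €84.94605 → €84.95

€84.95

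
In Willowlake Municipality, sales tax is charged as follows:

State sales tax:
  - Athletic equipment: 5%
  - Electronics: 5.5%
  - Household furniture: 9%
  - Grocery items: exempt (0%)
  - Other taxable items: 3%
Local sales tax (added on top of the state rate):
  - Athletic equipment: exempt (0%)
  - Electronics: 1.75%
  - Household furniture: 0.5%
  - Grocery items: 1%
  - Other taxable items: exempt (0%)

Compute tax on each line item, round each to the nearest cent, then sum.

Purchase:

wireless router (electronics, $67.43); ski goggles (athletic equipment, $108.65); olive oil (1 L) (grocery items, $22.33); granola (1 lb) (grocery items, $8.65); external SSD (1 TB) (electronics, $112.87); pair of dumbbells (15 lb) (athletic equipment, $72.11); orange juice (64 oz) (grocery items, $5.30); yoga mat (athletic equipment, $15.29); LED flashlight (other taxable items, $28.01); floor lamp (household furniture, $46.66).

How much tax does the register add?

Wireless router $67.43: electronics → 5.5% + 1.75% local = 7.25% → $4.89
Ski goggles $108.65: athletic equipment → 5% + 0% local = 5% → $5.43
Olive oil (1 L) $22.33: grocery items → 0% + 1% local = 1% → $0.22
Granola (1 lb) $8.65: grocery items → 0% + 1% local = 1% → $0.09
External SSD (1 TB) $112.87: electronics → 5.5% + 1.75% local = 7.25% → $8.18
Pair of dumbbells (15 lb) $72.11: athletic equipment → 5% + 0% local = 5% → $3.61
Orange juice (64 oz) $5.30: grocery items → 0% + 1% local = 1% → $0.05
Yoga mat $15.29: athletic equipment → 5% + 0% local = 5% → $0.76
LED flashlight $28.01: other taxable items → 3% + 0% local = 3% → $0.84
Floor lamp $46.66: household furniture → 9% + 0.5% local = 9.5% → $4.43
Total tax = $4.89 + $5.43 + $0.22 + $0.09 + $8.18 + $3.61 + $0.05 + $0.76 + $0.84 + $4.43 = $28.50

$28.50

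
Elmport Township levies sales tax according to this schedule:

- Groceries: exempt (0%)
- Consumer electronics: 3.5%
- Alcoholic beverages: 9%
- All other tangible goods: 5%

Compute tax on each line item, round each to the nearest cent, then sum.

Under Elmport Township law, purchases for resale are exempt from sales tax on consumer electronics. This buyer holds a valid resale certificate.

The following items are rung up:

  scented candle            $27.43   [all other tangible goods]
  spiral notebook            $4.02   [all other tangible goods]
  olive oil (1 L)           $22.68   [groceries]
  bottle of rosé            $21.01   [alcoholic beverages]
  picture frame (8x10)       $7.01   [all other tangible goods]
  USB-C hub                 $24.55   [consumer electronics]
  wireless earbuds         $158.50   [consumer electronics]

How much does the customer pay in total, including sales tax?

Scented candle $27.43: all other tangible goods → 5% → $1.37
Spiral notebook $4.02: all other tangible goods → 5% → $0.20
Olive oil (1 L) $22.68: groceries → 0% → $0.00
Bottle of rosé $21.01: alcoholic beverages → 9% → $1.89
Picture frame (8x10) $7.01: all other tangible goods → 5% → $0.35
USB-C hub $24.55: consumer electronics, buyer-exempt → 0% → $0.00
Wireless earbuds $158.50: consumer electronics, buyer-exempt → 0% → $0.00
Subtotal = $265.20; tax = $3.81; total due = $269.01

$269.01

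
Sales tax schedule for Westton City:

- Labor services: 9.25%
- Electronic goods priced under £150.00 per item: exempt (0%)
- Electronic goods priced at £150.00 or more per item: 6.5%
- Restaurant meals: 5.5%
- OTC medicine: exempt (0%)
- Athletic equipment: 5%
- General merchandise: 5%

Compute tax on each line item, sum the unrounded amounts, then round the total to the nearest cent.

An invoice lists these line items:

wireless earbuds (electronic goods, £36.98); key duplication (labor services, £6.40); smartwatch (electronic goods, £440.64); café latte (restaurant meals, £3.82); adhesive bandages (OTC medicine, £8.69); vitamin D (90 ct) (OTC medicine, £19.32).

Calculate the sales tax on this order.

Wireless earbuds £36.98: electronic goods, under £150.00 → 0% → £0.00
Key duplication £6.40: labor services → 9.25% → £0.592
Smartwatch £440.64: electronic goods, £150.00 or more → 6.5% → £28.6416
Café latte £3.82: restaurant meals → 5.5% → £0.2101
Adhesive bandages £8.69: OTC medicine → 0% → £0.00
Vitamin D (90 ct) £19.32: OTC medicine → 0% → £0.00
Unrounded tax sum = £29.4437 → £29.44

£29.44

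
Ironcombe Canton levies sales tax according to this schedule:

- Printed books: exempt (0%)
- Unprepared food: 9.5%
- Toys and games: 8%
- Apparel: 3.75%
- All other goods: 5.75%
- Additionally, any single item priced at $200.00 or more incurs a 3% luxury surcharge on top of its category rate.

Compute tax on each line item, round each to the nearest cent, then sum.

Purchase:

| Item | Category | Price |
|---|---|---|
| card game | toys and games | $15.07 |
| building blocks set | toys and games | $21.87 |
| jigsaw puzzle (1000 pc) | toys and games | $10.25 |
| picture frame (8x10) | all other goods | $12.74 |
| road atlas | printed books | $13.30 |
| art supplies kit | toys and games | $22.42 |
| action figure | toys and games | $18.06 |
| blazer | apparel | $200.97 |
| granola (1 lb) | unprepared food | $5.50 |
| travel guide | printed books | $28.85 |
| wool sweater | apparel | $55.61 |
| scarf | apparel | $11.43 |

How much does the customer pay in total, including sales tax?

Card game $15.07: toys and games → 8% → $1.21
Building blocks set $21.87: toys and games → 8% → $1.75
Jigsaw puzzle (1000 pc) $10.25: toys and games → 8% → $0.82
Picture frame (8x10) $12.74: all other goods → 5.75% → $0.73
Road atlas $13.30: printed books → 0% → $0.00
Art supplies kit $22.42: toys and games → 8% → $1.79
Action figure $18.06: toys and games → 8% → $1.44
Blazer $200.97: apparel → 3.75% + 3% surcharge = 6.75% → $13.57
Granola (1 lb) $5.50: unprepared food → 9.5% → $0.52
Travel guide $28.85: printed books → 0% → $0.00
Wool sweater $55.61: apparel → 3.75% → $2.09
Scarf $11.43: apparel → 3.75% → $0.43
Subtotal = $416.07; tax = $24.35; total due = $440.42

$440.42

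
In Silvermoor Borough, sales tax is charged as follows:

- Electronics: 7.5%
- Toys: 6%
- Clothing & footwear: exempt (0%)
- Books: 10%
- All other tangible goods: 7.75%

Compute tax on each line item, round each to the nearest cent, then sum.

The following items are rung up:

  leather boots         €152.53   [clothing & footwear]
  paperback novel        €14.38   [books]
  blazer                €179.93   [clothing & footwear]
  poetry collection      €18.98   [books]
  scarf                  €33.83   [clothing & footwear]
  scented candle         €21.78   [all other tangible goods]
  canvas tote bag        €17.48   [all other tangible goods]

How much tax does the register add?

Leather boots €152.53: clothing & footwear → 0% → €0.00
Paperback novel €14.38: books → 10% → €1.44
Blazer €179.93: clothing & footwear → 0% → €0.00
Poetry collection €18.98: books → 10% → €1.90
Scarf €33.83: clothing & footwear → 0% → €0.00
Scented candle €21.78: all other tangible goods → 7.75% → €1.69
Canvas tote bag €17.48: all other tangible goods → 7.75% → €1.35
Total tax = €1.44 + €1.90 + €1.69 + €1.35 = €6.38

€6.38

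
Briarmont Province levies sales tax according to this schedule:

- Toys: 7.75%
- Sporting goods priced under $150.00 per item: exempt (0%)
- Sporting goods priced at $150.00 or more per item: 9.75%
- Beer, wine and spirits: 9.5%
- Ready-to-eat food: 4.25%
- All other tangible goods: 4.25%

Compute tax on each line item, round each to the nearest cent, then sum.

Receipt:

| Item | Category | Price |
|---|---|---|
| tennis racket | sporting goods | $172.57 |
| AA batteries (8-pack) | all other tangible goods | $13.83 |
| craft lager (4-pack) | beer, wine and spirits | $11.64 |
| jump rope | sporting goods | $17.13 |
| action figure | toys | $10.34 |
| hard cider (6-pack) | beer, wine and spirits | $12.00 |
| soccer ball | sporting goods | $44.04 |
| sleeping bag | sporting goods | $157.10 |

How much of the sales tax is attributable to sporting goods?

Tennis racket $172.57: sporting goods, $150.00 or more → 9.75% → $16.83
Jump rope $17.13: sporting goods, under $150.00 → 0% → $0.00
Soccer ball $44.04: sporting goods, under $150.00 → 0% → $0.00
Sleeping bag $157.10: sporting goods, $150.00 or more → 9.75% → $15.32
Tax on sporting goods = $16.83 + $0.00 + $0.00 + $15.32 = $32.15

$32.15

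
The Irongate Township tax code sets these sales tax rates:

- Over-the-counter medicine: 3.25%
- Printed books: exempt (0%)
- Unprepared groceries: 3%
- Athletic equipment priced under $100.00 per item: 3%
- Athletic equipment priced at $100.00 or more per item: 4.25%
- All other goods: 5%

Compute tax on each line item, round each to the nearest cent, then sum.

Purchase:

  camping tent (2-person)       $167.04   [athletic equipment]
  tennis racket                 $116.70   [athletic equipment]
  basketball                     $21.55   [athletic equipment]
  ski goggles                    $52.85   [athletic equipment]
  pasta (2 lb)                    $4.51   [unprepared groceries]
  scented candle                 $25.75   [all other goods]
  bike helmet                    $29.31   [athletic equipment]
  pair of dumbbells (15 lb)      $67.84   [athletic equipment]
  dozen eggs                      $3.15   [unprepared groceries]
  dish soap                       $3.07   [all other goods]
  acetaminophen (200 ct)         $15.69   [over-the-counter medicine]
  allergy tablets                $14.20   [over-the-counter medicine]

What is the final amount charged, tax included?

Camping tent (2-person) $167.04: athletic equipment, $100.00 or more → 4.25% → $7.10
Tennis racket $116.70: athletic equipment, $100.00 or more → 4.25% → $4.96
Basketball $21.55: athletic equipment, under $100.00 → 3% → $0.65
Ski goggles $52.85: athletic equipment, under $100.00 → 3% → $1.59
Pasta (2 lb) $4.51: unprepared groceries → 3% → $0.14
Scented candle $25.75: all other goods → 5% → $1.29
Bike helmet $29.31: athletic equipment, under $100.00 → 3% → $0.88
Pair of dumbbells (15 lb) $67.84: athletic equipment, under $100.00 → 3% → $2.04
Dozen eggs $3.15: unprepared groceries → 3% → $0.09
Dish soap $3.07: all other goods → 5% → $0.15
Acetaminophen (200 ct) $15.69: over-the-counter medicine → 3.25% → $0.51
Allergy tablets $14.20: over-the-counter medicine → 3.25% → $0.46
Subtotal = $521.66; tax = $19.86; total due = $541.52

$541.52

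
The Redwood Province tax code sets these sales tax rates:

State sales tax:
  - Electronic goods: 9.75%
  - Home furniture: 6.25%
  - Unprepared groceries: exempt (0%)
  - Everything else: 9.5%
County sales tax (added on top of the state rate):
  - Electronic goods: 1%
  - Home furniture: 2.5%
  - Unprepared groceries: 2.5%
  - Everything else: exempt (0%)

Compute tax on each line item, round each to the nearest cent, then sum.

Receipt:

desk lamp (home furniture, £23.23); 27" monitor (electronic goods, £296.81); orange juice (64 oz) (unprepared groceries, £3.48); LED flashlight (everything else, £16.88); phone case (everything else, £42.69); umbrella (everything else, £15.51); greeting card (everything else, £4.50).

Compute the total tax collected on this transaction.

Desk lamp £23.23: home furniture → 6.25% + 2.5% county = 8.75% → £2.03
27" monitor £296.81: electronic goods → 9.75% + 1% county = 10.75% → £31.91
Orange juice (64 oz) £3.48: unprepared groceries → 0% + 2.5% county = 2.5% → £0.09
LED flashlight £16.88: everything else → 9.5% + 0% county = 9.5% → £1.60
Phone case £42.69: everything else → 9.5% + 0% county = 9.5% → £4.06
Umbrella £15.51: everything else → 9.5% + 0% county = 9.5% → £1.47
Greeting card £4.50: everything else → 9.5% + 0% county = 9.5% → £0.43
Total tax = £2.03 + £31.91 + £0.09 + £1.60 + £4.06 + £1.47 + £0.43 = £41.59

£41.59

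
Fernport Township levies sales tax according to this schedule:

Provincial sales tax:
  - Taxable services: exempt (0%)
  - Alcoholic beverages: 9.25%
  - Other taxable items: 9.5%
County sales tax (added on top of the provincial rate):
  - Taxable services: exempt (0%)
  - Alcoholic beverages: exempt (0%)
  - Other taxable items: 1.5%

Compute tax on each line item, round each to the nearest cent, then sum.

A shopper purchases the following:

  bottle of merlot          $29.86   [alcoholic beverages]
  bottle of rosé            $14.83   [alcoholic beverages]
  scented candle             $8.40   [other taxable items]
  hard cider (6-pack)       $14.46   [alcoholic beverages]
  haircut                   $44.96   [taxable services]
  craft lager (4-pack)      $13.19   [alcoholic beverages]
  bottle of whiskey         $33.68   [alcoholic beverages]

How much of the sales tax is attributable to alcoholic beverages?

Bottle of merlot $29.86: alcoholic beverages → 9.25% + 0% county = 9.25% → $2.76
Bottle of rosé $14.83: alcoholic beverages → 9.25% + 0% county = 9.25% → $1.37
Hard cider (6-pack) $14.46: alcoholic beverages → 9.25% + 0% county = 9.25% → $1.34
Craft lager (4-pack) $13.19: alcoholic beverages → 9.25% + 0% county = 9.25% → $1.22
Bottle of whiskey $33.68: alcoholic beverages → 9.25% + 0% county = 9.25% → $3.12
Tax on alcoholic beverages = $2.76 + $1.37 + $1.34 + $1.22 + $3.12 = $9.81

$9.81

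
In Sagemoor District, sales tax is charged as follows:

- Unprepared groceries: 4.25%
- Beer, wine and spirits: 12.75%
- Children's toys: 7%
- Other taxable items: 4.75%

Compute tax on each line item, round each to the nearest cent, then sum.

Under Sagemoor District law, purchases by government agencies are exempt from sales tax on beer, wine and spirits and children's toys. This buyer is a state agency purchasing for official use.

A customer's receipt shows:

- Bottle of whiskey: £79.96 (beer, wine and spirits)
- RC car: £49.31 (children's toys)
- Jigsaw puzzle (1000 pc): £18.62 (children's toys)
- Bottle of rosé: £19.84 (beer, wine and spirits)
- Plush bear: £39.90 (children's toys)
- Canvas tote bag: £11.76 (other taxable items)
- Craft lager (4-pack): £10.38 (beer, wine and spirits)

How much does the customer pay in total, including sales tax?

£230.33

Bottle of whiskey £79.96: beer, wine and spirits, buyer-exempt → 0% → £0.00
RC car £49.31: children's toys, buyer-exempt → 0% → £0.00
Jigsaw puzzle (1000 pc) £18.62: children's toys, buyer-exempt → 0% → £0.00
Bottle of rosé £19.84: beer, wine and spirits, buyer-exempt → 0% → £0.00
Plush bear £39.90: children's toys, buyer-exempt → 0% → £0.00
Canvas tote bag £11.76: other taxable items → 4.75% → £0.56
Craft lager (4-pack) £10.38: beer, wine and spirits, buyer-exempt → 0% → £0.00
Subtotal = £229.77; tax = £0.56; total due = £230.33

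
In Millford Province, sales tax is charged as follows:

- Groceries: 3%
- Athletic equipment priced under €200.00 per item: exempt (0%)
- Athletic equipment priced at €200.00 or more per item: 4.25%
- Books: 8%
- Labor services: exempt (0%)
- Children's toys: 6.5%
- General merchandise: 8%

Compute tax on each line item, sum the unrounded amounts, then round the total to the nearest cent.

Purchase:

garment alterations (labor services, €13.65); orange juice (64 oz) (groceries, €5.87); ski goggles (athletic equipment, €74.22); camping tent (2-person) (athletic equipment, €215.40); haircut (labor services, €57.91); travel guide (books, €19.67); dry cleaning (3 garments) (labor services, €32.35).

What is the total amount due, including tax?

€429.97

Garment alterations €13.65: labor services → 0% → €0.00
Orange juice (64 oz) €5.87: groceries → 3% → €0.1761
Ski goggles €74.22: athletic equipment, under €200.00 → 0% → €0.00
Camping tent (2-person) €215.40: athletic equipment, €200.00 or more → 4.25% → €9.1545
Haircut €57.91: labor services → 0% → €0.00
Travel guide €19.67: books → 8% → €1.5736
Dry cleaning (3 garments) €32.35: labor services → 0% → €0.00
Subtotal = €419.07; unrounded tax = €10.9042 → €10.90; total due = €429.97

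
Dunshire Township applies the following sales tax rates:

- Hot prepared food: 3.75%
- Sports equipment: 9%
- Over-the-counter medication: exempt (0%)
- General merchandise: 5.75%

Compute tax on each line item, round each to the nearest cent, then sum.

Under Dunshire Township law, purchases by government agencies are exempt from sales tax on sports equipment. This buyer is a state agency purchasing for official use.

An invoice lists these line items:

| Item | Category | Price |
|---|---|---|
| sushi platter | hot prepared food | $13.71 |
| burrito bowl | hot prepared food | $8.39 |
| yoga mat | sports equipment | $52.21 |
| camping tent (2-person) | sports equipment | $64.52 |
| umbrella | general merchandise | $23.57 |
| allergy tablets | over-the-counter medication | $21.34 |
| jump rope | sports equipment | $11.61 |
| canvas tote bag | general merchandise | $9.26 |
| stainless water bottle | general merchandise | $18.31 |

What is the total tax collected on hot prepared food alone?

$0.82

Sushi platter $13.71: hot prepared food → 3.75% → $0.51
Burrito bowl $8.39: hot prepared food → 3.75% → $0.31
Tax on hot prepared food = $0.51 + $0.31 = $0.82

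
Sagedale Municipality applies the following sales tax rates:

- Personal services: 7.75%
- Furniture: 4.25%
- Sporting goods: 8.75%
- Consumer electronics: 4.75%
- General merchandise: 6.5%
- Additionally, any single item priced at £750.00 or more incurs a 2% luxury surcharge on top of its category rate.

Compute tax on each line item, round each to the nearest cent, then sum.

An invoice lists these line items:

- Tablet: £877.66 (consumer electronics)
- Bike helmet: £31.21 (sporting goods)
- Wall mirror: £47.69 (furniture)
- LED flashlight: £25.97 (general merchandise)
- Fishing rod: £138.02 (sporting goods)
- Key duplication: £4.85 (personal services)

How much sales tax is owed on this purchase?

Tablet £877.66: consumer electronics → 4.75% + 2% surcharge = 6.75% → £59.24
Bike helmet £31.21: sporting goods → 8.75% → £2.73
Wall mirror £47.69: furniture → 4.25% → £2.03
LED flashlight £25.97: general merchandise → 6.5% → £1.69
Fishing rod £138.02: sporting goods → 8.75% → £12.08
Key duplication £4.85: personal services → 7.75% → £0.38
Total tax = £59.24 + £2.73 + £2.03 + £1.69 + £12.08 + £0.38 = £78.15

£78.15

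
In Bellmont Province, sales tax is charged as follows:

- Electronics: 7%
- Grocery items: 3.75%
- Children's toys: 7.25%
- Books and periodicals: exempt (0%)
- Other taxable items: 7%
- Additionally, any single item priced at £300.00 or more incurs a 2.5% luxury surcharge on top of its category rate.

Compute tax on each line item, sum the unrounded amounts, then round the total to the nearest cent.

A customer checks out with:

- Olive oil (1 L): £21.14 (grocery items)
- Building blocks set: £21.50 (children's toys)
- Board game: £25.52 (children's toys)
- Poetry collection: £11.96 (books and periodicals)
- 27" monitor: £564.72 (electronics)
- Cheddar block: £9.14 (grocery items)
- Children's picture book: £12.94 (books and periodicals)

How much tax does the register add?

Olive oil (1 L) £21.14: grocery items → 3.75% → £0.79275
Building blocks set £21.50: children's toys → 7.25% → £1.55875
Board game £25.52: children's toys → 7.25% → £1.8502
Poetry collection £11.96: books and periodicals → 0% → £0.00
27" monitor £564.72: electronics → 7% + 2.5% surcharge = 9.5% → £53.6484
Cheddar block £9.14: grocery items → 3.75% → £0.34275
Children's picture book £12.94: books and periodicals → 0% → £0.00
Unrounded tax sum = £58.19285 → £58.19

£58.19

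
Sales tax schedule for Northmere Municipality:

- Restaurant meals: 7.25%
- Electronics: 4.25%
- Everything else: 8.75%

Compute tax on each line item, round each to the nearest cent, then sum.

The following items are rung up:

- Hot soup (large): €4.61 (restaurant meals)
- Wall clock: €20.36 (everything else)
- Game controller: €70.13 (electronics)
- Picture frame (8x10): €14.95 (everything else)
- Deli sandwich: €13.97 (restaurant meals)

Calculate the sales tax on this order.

€7.41

Hot soup (large) €4.61: restaurant meals → 7.25% → €0.33
Wall clock €20.36: everything else → 8.75% → €1.78
Game controller €70.13: electronics → 4.25% → €2.98
Picture frame (8x10) €14.95: everything else → 8.75% → €1.31
Deli sandwich €13.97: restaurant meals → 7.25% → €1.01
Total tax = €0.33 + €1.78 + €2.98 + €1.31 + €1.01 = €7.41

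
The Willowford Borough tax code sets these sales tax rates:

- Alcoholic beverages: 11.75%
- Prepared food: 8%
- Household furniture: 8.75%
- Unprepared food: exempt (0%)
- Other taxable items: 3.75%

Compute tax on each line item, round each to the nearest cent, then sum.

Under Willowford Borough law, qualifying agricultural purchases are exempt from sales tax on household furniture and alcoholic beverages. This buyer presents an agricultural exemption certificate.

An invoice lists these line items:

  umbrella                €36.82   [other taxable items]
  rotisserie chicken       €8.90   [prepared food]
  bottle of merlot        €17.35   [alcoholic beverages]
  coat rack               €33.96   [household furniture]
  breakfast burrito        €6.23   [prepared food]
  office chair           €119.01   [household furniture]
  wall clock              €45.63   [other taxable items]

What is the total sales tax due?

Umbrella €36.82: other taxable items → 3.75% → €1.38
Rotisserie chicken €8.90: prepared food → 8% → €0.71
Bottle of merlot €17.35: alcoholic beverages, buyer-exempt → 0% → €0.00
Coat rack €33.96: household furniture, buyer-exempt → 0% → €0.00
Breakfast burrito €6.23: prepared food → 8% → €0.50
Office chair €119.01: household furniture, buyer-exempt → 0% → €0.00
Wall clock €45.63: other taxable items → 3.75% → €1.71
Total tax = €1.38 + €0.71 + €0.50 + €1.71 = €4.30

€4.30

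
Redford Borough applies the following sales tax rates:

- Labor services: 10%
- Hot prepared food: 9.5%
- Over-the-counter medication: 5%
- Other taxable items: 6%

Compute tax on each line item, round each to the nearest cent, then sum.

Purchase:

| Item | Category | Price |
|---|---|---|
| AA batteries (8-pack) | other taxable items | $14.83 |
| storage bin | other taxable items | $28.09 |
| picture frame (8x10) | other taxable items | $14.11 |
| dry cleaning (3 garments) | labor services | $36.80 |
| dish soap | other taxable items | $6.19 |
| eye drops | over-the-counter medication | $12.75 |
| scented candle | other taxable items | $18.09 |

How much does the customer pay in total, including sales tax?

$140.07

AA batteries (8-pack) $14.83: other taxable items → 6% → $0.89
Storage bin $28.09: other taxable items → 6% → $1.69
Picture frame (8x10) $14.11: other taxable items → 6% → $0.85
Dry cleaning (3 garments) $36.80: labor services → 10% → $3.68
Dish soap $6.19: other taxable items → 6% → $0.37
Eye drops $12.75: over-the-counter medication → 5% → $0.64
Scented candle $18.09: other taxable items → 6% → $1.09
Subtotal = $130.86; tax = $9.21; total due = $140.07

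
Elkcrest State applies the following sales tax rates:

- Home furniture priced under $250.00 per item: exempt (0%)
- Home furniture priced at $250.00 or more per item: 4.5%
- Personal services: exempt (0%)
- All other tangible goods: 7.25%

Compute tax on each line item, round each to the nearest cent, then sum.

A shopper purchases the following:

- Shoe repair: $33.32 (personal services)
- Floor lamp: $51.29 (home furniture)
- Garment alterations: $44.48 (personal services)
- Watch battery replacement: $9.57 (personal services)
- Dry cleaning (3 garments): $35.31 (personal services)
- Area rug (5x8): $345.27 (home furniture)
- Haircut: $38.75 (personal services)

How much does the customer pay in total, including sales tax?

Shoe repair $33.32: personal services → 0% → $0.00
Floor lamp $51.29: home furniture, under $250.00 → 0% → $0.00
Garment alterations $44.48: personal services → 0% → $0.00
Watch battery replacement $9.57: personal services → 0% → $0.00
Dry cleaning (3 garments) $35.31: personal services → 0% → $0.00
Area rug (5x8) $345.27: home furniture, $250.00 or more → 4.5% → $15.54
Haircut $38.75: personal services → 0% → $0.00
Subtotal = $557.99; tax = $15.54; total due = $573.53

$573.53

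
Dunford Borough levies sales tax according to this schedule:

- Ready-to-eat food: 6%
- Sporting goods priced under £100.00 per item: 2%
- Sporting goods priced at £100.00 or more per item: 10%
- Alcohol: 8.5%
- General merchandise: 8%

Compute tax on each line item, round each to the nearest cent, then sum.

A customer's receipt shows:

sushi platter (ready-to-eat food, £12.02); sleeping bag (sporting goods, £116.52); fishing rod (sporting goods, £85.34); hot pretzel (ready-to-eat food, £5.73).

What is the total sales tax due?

£14.42

Sushi platter £12.02: ready-to-eat food → 6% → £0.72
Sleeping bag £116.52: sporting goods, £100.00 or more → 10% → £11.65
Fishing rod £85.34: sporting goods, under £100.00 → 2% → £1.71
Hot pretzel £5.73: ready-to-eat food → 6% → £0.34
Total tax = £0.72 + £11.65 + £1.71 + £0.34 = £14.42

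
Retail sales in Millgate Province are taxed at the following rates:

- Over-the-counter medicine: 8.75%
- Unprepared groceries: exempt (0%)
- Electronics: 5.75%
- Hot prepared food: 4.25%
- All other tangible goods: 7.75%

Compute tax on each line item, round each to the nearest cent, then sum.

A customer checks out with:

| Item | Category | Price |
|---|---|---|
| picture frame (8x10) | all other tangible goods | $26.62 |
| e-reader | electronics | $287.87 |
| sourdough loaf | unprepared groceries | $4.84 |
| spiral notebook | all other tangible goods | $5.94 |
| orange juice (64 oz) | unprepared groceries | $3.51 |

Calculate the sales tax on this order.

Picture frame (8x10) $26.62: all other tangible goods → 7.75% → $2.06
E-reader $287.87: electronics → 5.75% → $16.55
Sourdough loaf $4.84: unprepared groceries → 0% → $0.00
Spiral notebook $5.94: all other tangible goods → 7.75% → $0.46
Orange juice (64 oz) $3.51: unprepared groceries → 0% → $0.00
Total tax = $2.06 + $16.55 + $0.46 = $19.07

$19.07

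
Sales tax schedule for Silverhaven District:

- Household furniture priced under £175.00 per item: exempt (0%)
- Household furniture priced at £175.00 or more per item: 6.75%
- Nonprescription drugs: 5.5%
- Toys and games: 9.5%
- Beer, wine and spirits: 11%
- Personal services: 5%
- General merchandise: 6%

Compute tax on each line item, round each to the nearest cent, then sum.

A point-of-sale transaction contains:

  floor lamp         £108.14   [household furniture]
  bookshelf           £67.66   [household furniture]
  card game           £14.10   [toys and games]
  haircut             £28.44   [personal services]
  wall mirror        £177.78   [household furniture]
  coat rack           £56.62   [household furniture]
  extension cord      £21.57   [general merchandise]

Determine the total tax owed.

£16.05

Floor lamp £108.14: household furniture, under £175.00 → 0% → £0.00
Bookshelf £67.66: household furniture, under £175.00 → 0% → £0.00
Card game £14.10: toys and games → 9.5% → £1.34
Haircut £28.44: personal services → 5% → £1.42
Wall mirror £177.78: household furniture, £175.00 or more → 6.75% → £12.00
Coat rack £56.62: household furniture, under £175.00 → 0% → £0.00
Extension cord £21.57: general merchandise → 6% → £1.29
Total tax = £1.34 + £1.42 + £12.00 + £1.29 = £16.05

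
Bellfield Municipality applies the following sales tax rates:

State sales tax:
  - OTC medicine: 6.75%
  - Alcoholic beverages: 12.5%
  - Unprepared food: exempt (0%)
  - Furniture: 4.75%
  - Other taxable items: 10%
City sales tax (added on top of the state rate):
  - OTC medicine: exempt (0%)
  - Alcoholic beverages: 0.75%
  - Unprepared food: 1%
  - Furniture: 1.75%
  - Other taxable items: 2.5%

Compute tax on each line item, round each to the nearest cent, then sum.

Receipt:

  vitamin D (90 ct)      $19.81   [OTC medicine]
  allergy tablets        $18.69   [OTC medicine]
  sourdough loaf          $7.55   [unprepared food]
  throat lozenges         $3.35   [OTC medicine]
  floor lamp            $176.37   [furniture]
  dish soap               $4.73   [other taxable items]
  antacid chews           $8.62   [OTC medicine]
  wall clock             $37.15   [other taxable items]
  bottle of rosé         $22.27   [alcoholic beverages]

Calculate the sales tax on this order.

$23.13

Vitamin D (90 ct) $19.81: OTC medicine → 6.75% + 0% city = 6.75% → $1.34
Allergy tablets $18.69: OTC medicine → 6.75% + 0% city = 6.75% → $1.26
Sourdough loaf $7.55: unprepared food → 0% + 1% city = 1% → $0.08
Throat lozenges $3.35: OTC medicine → 6.75% + 0% city = 6.75% → $0.23
Floor lamp $176.37: furniture → 4.75% + 1.75% city = 6.5% → $11.46
Dish soap $4.73: other taxable items → 10% + 2.5% city = 12.5% → $0.59
Antacid chews $8.62: OTC medicine → 6.75% + 0% city = 6.75% → $0.58
Wall clock $37.15: other taxable items → 10% + 2.5% city = 12.5% → $4.64
Bottle of rosé $22.27: alcoholic beverages → 12.5% + 0.75% city = 13.25% → $2.95
Total tax = $1.34 + $1.26 + $0.08 + $0.23 + $11.46 + $0.59 + $0.58 + $4.64 + $2.95 = $23.13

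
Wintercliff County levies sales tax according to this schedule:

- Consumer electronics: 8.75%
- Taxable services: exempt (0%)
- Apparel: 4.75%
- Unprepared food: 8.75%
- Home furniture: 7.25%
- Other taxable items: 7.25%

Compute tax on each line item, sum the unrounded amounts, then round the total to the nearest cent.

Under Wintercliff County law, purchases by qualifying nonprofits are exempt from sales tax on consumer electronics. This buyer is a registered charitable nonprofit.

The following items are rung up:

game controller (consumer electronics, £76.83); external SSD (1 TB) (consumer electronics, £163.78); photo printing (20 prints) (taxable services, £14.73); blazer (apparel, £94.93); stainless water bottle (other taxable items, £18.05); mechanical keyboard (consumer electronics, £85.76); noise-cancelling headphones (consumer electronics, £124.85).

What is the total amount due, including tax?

£584.75

Game controller £76.83: consumer electronics, buyer-exempt → 0% → £0.00
External SSD (1 TB) £163.78: consumer electronics, buyer-exempt → 0% → £0.00
Photo printing (20 prints) £14.73: taxable services → 0% → £0.00
Blazer £94.93: apparel → 4.75% → £4.509175
Stainless water bottle £18.05: other taxable items → 7.25% → £1.308625
Mechanical keyboard £85.76: consumer electronics, buyer-exempt → 0% → £0.00
Noise-cancelling headphones £124.85: consumer electronics, buyer-exempt → 0% → £0.00
Subtotal = £578.93; unrounded tax = £5.8178 → £5.82; total due = £584.75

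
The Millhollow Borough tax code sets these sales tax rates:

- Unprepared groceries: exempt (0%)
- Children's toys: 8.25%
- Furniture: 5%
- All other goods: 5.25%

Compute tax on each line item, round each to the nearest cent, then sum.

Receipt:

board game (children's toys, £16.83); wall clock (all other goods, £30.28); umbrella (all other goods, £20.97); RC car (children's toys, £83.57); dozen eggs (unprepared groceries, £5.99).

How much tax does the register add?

Board game £16.83: children's toys → 8.25% → £1.39
Wall clock £30.28: all other goods → 5.25% → £1.59
Umbrella £20.97: all other goods → 5.25% → £1.10
RC car £83.57: children's toys → 8.25% → £6.89
Dozen eggs £5.99: unprepared groceries → 0% → £0.00
Total tax = £1.39 + £1.59 + £1.10 + £6.89 = £10.97

£10.97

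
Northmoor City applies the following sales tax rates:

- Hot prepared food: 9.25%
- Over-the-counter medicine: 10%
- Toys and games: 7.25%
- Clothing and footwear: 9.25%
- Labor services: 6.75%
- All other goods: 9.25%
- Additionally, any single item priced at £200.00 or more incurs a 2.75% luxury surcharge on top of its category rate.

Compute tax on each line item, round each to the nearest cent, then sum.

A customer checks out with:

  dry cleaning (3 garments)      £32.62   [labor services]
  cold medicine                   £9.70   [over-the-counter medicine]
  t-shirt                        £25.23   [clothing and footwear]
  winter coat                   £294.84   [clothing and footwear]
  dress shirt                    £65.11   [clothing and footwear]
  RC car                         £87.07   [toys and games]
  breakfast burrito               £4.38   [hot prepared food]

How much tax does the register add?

£53.62

Dry cleaning (3 garments) £32.62: labor services → 6.75% → £2.20
Cold medicine £9.70: over-the-counter medicine → 10% → £0.97
T-shirt £25.23: clothing and footwear → 9.25% → £2.33
Winter coat £294.84: clothing and footwear → 9.25% + 2.75% surcharge = 12% → £35.38
Dress shirt £65.11: clothing and footwear → 9.25% → £6.02
RC car £87.07: toys and games → 7.25% → £6.31
Breakfast burrito £4.38: hot prepared food → 9.25% → £0.41
Total tax = £2.20 + £0.97 + £2.33 + £35.38 + £6.02 + £6.31 + £0.41 = £53.62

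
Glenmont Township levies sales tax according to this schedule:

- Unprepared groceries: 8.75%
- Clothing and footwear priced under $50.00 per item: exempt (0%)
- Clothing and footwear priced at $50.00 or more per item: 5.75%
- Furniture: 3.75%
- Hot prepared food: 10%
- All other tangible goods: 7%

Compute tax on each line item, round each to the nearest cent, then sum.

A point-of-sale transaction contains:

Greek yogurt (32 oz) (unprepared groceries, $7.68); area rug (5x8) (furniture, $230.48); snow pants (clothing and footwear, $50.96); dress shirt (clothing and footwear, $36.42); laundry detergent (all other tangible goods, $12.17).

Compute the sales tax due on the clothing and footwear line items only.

Snow pants $50.96: clothing and footwear, $50.00 or more → 5.75% → $2.93
Dress shirt $36.42: clothing and footwear, under $50.00 → 0% → $0.00
Tax on clothing and footwear = $2.93 + $0.00 = $2.93

$2.93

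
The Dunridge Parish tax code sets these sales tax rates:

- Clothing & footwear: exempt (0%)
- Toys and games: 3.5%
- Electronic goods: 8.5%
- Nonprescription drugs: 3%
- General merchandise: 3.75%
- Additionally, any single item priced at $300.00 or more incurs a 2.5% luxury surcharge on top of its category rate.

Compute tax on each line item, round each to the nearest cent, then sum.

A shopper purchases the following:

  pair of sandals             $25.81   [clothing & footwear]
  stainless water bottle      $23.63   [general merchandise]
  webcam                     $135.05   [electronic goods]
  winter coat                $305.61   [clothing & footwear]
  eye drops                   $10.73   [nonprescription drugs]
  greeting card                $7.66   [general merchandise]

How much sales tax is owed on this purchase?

Pair of sandals $25.81: clothing & footwear → 0% → $0.00
Stainless water bottle $23.63: general merchandise → 3.75% → $0.89
Webcam $135.05: electronic goods → 8.5% → $11.48
Winter coat $305.61: clothing & footwear → 0% + 2.5% surcharge = 2.5% → $7.64
Eye drops $10.73: nonprescription drugs → 3% → $0.32
Greeting card $7.66: general merchandise → 3.75% → $0.29
Total tax = $0.89 + $11.48 + $7.64 + $0.32 + $0.29 = $20.62

$20.62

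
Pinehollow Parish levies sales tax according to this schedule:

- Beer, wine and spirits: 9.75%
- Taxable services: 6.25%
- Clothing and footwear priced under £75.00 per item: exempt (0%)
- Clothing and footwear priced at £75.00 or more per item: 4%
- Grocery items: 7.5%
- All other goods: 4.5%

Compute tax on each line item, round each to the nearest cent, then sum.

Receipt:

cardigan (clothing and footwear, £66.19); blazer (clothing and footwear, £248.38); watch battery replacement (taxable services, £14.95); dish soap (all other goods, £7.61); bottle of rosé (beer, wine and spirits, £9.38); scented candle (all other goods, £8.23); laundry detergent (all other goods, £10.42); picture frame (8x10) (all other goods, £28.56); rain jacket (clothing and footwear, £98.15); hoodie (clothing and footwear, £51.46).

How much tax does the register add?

£18.18

Cardigan £66.19: clothing and footwear, under £75.00 → 0% → £0.00
Blazer £248.38: clothing and footwear, £75.00 or more → 4% → £9.94
Watch battery replacement £14.95: taxable services → 6.25% → £0.93
Dish soap £7.61: all other goods → 4.5% → £0.34
Bottle of rosé £9.38: beer, wine and spirits → 9.75% → £0.91
Scented candle £8.23: all other goods → 4.5% → £0.37
Laundry detergent £10.42: all other goods → 4.5% → £0.47
Picture frame (8x10) £28.56: all other goods → 4.5% → £1.29
Rain jacket £98.15: clothing and footwear, £75.00 or more → 4% → £3.93
Hoodie £51.46: clothing and footwear, under £75.00 → 0% → £0.00
Total tax = £9.94 + £0.93 + £0.34 + £0.91 + £0.37 + £0.47 + £1.29 + £3.93 = £18.18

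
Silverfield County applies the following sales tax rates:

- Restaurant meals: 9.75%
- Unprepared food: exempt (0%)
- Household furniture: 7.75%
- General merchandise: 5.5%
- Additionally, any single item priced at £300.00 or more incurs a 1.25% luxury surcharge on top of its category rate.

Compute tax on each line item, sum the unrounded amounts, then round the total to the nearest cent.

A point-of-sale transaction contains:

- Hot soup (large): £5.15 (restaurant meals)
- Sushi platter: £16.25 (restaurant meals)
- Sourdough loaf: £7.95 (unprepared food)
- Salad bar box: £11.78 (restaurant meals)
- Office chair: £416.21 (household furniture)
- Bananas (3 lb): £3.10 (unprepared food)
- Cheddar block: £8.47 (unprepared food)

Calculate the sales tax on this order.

£40.69

Hot soup (large) £5.15: restaurant meals → 9.75% → £0.502125
Sushi platter £16.25: restaurant meals → 9.75% → £1.584375
Sourdough loaf £7.95: unprepared food → 0% → £0.00
Salad bar box £11.78: restaurant meals → 9.75% → £1.14855
Office chair £416.21: household furniture → 7.75% + 1.25% surcharge = 9% → £37.4589
Bananas (3 lb) £3.10: unprepared food → 0% → £0.00
Cheddar block £8.47: unprepared food → 0% → £0.00
Unrounded tax sum = £40.69395 → £40.69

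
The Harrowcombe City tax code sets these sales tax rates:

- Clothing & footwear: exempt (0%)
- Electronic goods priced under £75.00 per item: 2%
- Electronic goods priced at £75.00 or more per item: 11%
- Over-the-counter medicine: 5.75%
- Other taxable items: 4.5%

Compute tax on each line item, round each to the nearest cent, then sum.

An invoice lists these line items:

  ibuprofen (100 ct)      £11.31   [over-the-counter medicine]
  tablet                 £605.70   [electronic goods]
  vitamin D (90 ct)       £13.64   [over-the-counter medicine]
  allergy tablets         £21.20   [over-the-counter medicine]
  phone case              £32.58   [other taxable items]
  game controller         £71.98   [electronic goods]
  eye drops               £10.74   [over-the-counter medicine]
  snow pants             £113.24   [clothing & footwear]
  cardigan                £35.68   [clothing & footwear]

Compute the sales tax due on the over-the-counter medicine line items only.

Ibuprofen (100 ct) £11.31: over-the-counter medicine → 5.75% → £0.65
Vitamin D (90 ct) £13.64: over-the-counter medicine → 5.75% → £0.78
Allergy tablets £21.20: over-the-counter medicine → 5.75% → £1.22
Eye drops £10.74: over-the-counter medicine → 5.75% → £0.62
Tax on over-the-counter medicine = £0.65 + £0.78 + £1.22 + £0.62 = £3.27

£3.27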